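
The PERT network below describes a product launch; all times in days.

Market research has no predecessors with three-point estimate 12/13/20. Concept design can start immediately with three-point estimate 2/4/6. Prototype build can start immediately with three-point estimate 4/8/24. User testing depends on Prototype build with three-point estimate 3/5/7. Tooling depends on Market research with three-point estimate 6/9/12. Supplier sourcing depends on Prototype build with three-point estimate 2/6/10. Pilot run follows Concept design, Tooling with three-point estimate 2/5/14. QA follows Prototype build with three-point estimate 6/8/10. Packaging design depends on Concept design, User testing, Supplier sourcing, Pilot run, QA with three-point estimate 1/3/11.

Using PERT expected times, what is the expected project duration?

te_Market research = (12 + 4·13 + 20)/6 = 84/6 = 14
te_Concept design = (2 + 4·4 + 6)/6 = 24/6 = 4
te_Prototype build = (4 + 4·8 + 24)/6 = 60/6 = 10
te_User testing = (3 + 4·5 + 7)/6 = 30/6 = 5
te_Tooling = (6 + 4·9 + 12)/6 = 54/6 = 9
te_Supplier sourcing = (2 + 4·6 + 10)/6 = 36/6 = 6
te_Pilot run = (2 + 4·5 + 14)/6 = 36/6 = 6
te_QA = (6 + 4·8 + 10)/6 = 48/6 = 8
te_Packaging design = (1 + 4·3 + 11)/6 = 24/6 = 4

Forward pass:
ES_Market research = 0; EF_Market research = 14
ES_Concept design = 0; EF_Concept design = 4
ES_Prototype build = 0; EF_Prototype build = 10
ES_User testing = 10; EF_User testing = 10+5 = 15
ES_Tooling = 14; EF_Tooling = 14+9 = 23
ES_Supplier sourcing = 10; EF_Supplier sourcing = 10+6 = 16
ES_Pilot run = max(EF_Concept design=4, EF_Tooling=23) = 23; EF_Pilot run = 23+6 = 29
ES_QA = 10; EF_QA = 10+8 = 18
ES_Packaging design = max(EF_Concept design=4, EF_User testing=15, EF_Supplier sourcing=16, EF_Pilot run=29, EF_QA=18) = 29; EF_Packaging design = 29+4 = 33
Expected project duration μ = 33 days. Critical path: Market research → Tooling → Pilot run → Packaging design.

33 days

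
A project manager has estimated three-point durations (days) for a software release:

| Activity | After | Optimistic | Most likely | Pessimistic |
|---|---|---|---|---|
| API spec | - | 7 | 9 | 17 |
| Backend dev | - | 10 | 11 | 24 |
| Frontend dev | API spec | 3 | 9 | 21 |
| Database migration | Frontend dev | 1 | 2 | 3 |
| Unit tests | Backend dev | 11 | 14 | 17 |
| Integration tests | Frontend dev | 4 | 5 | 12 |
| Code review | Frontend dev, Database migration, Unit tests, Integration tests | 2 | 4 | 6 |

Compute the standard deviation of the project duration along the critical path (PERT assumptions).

2.62 days

te_API spec = (7 + 4·9 + 17)/6 = 60/6 = 10; σ²_API spec = ((17−7)/6)² = 2.778
te_Backend dev = (10 + 4·11 + 24)/6 = 78/6 = 13; σ²_Backend dev = ((24−10)/6)² = 5.444
te_Frontend dev = (3 + 4·9 + 21)/6 = 60/6 = 10; σ²_Frontend dev = ((21−3)/6)² = 9.000
te_Database migration = (1 + 4·2 + 3)/6 = 12/6 = 2; σ²_Database migration = ((3−1)/6)² = 0.111
te_Unit tests = (11 + 4·14 + 17)/6 = 84/6 = 14; σ²_Unit tests = ((17−11)/6)² = 1.000
te_Integration tests = (4 + 4·5 + 12)/6 = 36/6 = 6; σ²_Integration tests = ((12−4)/6)² = 1.778
te_Code review = (2 + 4·4 + 6)/6 = 24/6 = 4; σ²_Code review = ((6−2)/6)² = 0.444

Forward pass:
ES_API spec = 0; EF_API spec = 10
ES_Backend dev = 0; EF_Backend dev = 13
ES_Frontend dev = 10; EF_Frontend dev = 10+10 = 20
ES_Database migration = 20; EF_Database migration = 20+2 = 22
ES_Unit tests = 13; EF_Unit tests = 13+14 = 27
ES_Integration tests = 20; EF_Integration tests = 20+6 = 26
ES_Code review = max(EF_Frontend dev=20, EF_Database migration=22, EF_Unit tests=27, EF_Integration tests=26) = 27; EF_Code review = 27+4 = 31
Expected project duration μ = 31 days. Critical path: Backend dev → Unit tests → Code review.

Variance along critical path = 5.444 + 1.000 + 0.444 = 6.889
σ = √6.889 = 2.625 days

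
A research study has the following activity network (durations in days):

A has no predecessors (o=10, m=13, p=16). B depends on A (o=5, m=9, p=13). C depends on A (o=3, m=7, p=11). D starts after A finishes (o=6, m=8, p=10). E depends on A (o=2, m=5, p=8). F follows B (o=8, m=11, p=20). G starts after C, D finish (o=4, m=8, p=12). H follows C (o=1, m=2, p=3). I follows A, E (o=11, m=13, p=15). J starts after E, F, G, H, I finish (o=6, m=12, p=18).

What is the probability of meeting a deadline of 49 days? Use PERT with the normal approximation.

te_A = (10 + 4·13 + 16)/6 = 78/6 = 13; σ²_A = ((16−10)/6)² = 1.000
te_B = (5 + 4·9 + 13)/6 = 54/6 = 9; σ²_B = ((13−5)/6)² = 1.778
te_C = (3 + 4·7 + 11)/6 = 42/6 = 7; σ²_C = ((11−3)/6)² = 1.778
te_D = (6 + 4·8 + 10)/6 = 48/6 = 8; σ²_D = ((10−6)/6)² = 0.444
te_E = (2 + 4·5 + 8)/6 = 30/6 = 5; σ²_E = ((8−2)/6)² = 1.000
te_F = (8 + 4·11 + 20)/6 = 72/6 = 12; σ²_F = ((20−8)/6)² = 4.000
te_G = (4 + 4·8 + 12)/6 = 48/6 = 8; σ²_G = ((12−4)/6)² = 1.778
te_H = (1 + 4·2 + 3)/6 = 12/6 = 2; σ²_H = ((3−1)/6)² = 0.111
te_I = (11 + 4·13 + 15)/6 = 78/6 = 13; σ²_I = ((15−11)/6)² = 0.444
te_J = (6 + 4·12 + 18)/6 = 72/6 = 12; σ²_J = ((18−6)/6)² = 4.000

Forward pass:
ES_A = 0; EF_A = 13
ES_B = 13; EF_B = 13+9 = 22
ES_C = 13; EF_C = 13+7 = 20
ES_D = 13; EF_D = 13+8 = 21
ES_E = 13; EF_E = 13+5 = 18
ES_F = 22; EF_F = 22+12 = 34
ES_G = max(EF_C=20, EF_D=21) = 21; EF_G = 21+8 = 29
ES_H = 20; EF_H = 20+2 = 22
ES_I = max(EF_A=13, EF_E=18) = 18; EF_I = 18+13 = 31
ES_J = max(EF_E=18, EF_F=34, EF_G=29, EF_H=22, EF_I=31) = 34; EF_J = 34+12 = 46
Expected project duration μ = 46 days. Critical path: A → B → F → J.

Variance along critical path = 1.000 + 1.778 + 4.000 + 4.000 = 10.778; σ = √10.778 = 3.283 days.
Z = (49 − 46) / 3.283 = 0.914
P(T ≤ 49) = Φ(0.914) ≈ 0.820

0.820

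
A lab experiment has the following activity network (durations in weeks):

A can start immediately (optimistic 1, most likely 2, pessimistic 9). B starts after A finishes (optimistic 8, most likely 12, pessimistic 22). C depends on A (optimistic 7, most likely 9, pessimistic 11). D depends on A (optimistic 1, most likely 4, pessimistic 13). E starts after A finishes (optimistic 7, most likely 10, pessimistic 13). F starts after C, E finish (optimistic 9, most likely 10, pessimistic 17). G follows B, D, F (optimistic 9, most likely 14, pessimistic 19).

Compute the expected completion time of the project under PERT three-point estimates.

te_A = (1 + 4·2 + 9)/6 = 18/6 = 3
te_B = (8 + 4·12 + 22)/6 = 78/6 = 13
te_C = (7 + 4·9 + 11)/6 = 54/6 = 9
te_D = (1 + 4·4 + 13)/6 = 30/6 = 5
te_E = (7 + 4·10 + 13)/6 = 60/6 = 10
te_F = (9 + 4·10 + 17)/6 = 66/6 = 11
te_G = (9 + 4·14 + 19)/6 = 84/6 = 14

Forward pass:
ES_A = 0; EF_A = 3
ES_B = 3; EF_B = 3+13 = 16
ES_C = 3; EF_C = 3+9 = 12
ES_D = 3; EF_D = 3+5 = 8
ES_E = 3; EF_E = 3+10 = 13
ES_F = max(EF_C=12, EF_E=13) = 13; EF_F = 13+11 = 24
ES_G = max(EF_B=16, EF_D=8, EF_F=24) = 24; EF_G = 24+14 = 38
Expected project duration μ = 38 weeks. Critical path: A → E → F → G.

38 weeks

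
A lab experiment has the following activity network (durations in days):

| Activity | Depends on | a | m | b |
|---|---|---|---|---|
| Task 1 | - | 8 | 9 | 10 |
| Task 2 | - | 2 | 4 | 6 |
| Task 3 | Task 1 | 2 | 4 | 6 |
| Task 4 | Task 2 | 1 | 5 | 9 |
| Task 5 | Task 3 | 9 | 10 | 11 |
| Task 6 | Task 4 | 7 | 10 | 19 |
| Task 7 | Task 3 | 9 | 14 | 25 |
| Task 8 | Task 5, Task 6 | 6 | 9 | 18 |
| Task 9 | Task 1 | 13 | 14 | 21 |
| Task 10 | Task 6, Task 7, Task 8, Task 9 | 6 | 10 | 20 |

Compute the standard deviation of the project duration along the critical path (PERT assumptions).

3.18 days

te_Task 1 = (8 + 4·9 + 10)/6 = 54/6 = 9; σ²_Task 1 = ((10−8)/6)² = 0.111
te_Task 2 = (2 + 4·4 + 6)/6 = 24/6 = 4; σ²_Task 2 = ((6−2)/6)² = 0.444
te_Task 3 = (2 + 4·4 + 6)/6 = 24/6 = 4; σ²_Task 3 = ((6−2)/6)² = 0.444
te_Task 4 = (1 + 4·5 + 9)/6 = 30/6 = 5; σ²_Task 4 = ((9−1)/6)² = 1.778
te_Task 5 = (9 + 4·10 + 11)/6 = 60/6 = 10; σ²_Task 5 = ((11−9)/6)² = 0.111
te_Task 6 = (7 + 4·10 + 19)/6 = 66/6 = 11; σ²_Task 6 = ((19−7)/6)² = 4.000
te_Task 7 = (9 + 4·14 + 25)/6 = 90/6 = 15; σ²_Task 7 = ((25−9)/6)² = 7.111
te_Task 8 = (6 + 4·9 + 18)/6 = 60/6 = 10; σ²_Task 8 = ((18−6)/6)² = 4.000
te_Task 9 = (13 + 4·14 + 21)/6 = 90/6 = 15; σ²_Task 9 = ((21−13)/6)² = 1.778
te_Task 10 = (6 + 4·10 + 20)/6 = 66/6 = 11; σ²_Task 10 = ((20−6)/6)² = 5.444

Forward pass:
ES_Task 1 = 0; EF_Task 1 = 9
ES_Task 2 = 0; EF_Task 2 = 4
ES_Task 3 = 9; EF_Task 3 = 9+4 = 13
ES_Task 4 = 4; EF_Task 4 = 4+5 = 9
ES_Task 5 = 13; EF_Task 5 = 13+10 = 23
ES_Task 6 = 9; EF_Task 6 = 9+11 = 20
ES_Task 7 = 13; EF_Task 7 = 13+15 = 28
ES_Task 8 = max(EF_Task 5=23, EF_Task 6=20) = 23; EF_Task 8 = 23+10 = 33
ES_Task 9 = 9; EF_Task 9 = 9+15 = 24
ES_Task 10 = max(EF_Task 6=20, EF_Task 7=28, EF_Task 8=33, EF_Task 9=24) = 33; EF_Task 10 = 33+11 = 44
Expected project duration μ = 44 days. Critical path: Task 1 → Task 3 → Task 5 → Task 8 → Task 10.

Variance along critical path = 0.111 + 0.444 + 0.111 + 4.000 + 5.444 = 10.111
σ = √10.111 = 3.180 days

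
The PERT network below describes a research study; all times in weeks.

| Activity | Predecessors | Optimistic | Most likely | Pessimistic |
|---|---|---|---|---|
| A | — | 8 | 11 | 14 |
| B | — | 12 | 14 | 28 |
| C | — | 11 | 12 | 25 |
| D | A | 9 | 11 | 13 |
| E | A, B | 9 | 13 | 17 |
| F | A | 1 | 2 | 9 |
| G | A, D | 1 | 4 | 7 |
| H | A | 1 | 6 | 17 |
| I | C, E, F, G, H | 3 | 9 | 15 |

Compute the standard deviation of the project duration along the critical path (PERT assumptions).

te_A = (8 + 4·11 + 14)/6 = 66/6 = 11; σ²_A = ((14−8)/6)² = 1.000
te_B = (12 + 4·14 + 28)/6 = 96/6 = 16; σ²_B = ((28−12)/6)² = 7.111
te_C = (11 + 4·12 + 25)/6 = 84/6 = 14; σ²_C = ((25−11)/6)² = 5.444
te_D = (9 + 4·11 + 13)/6 = 66/6 = 11; σ²_D = ((13−9)/6)² = 0.444
te_E = (9 + 4·13 + 17)/6 = 78/6 = 13; σ²_E = ((17−9)/6)² = 1.778
te_F = (1 + 4·2 + 9)/6 = 18/6 = 3; σ²_F = ((9−1)/6)² = 1.778
te_G = (1 + 4·4 + 7)/6 = 24/6 = 4; σ²_G = ((7−1)/6)² = 1.000
te_H = (1 + 4·6 + 17)/6 = 42/6 = 7; σ²_H = ((17−1)/6)² = 7.111
te_I = (3 + 4·9 + 15)/6 = 54/6 = 9; σ²_I = ((15−3)/6)² = 4.000

Forward pass:
ES_A = 0; EF_A = 11
ES_B = 0; EF_B = 16
ES_C = 0; EF_C = 14
ES_D = 11; EF_D = 11+11 = 22
ES_E = max(EF_A=11, EF_B=16) = 16; EF_E = 16+13 = 29
ES_F = 11; EF_F = 11+3 = 14
ES_G = max(EF_A=11, EF_D=22) = 22; EF_G = 22+4 = 26
ES_H = 11; EF_H = 11+7 = 18
ES_I = max(EF_C=14, EF_E=29, EF_F=14, EF_G=26, EF_H=18) = 29; EF_I = 29+9 = 38
Expected project duration μ = 38 weeks. Critical path: B → E → I.

Variance along critical path = 7.111 + 1.778 + 4.000 = 12.889
σ = √12.889 = 3.590 weeks

3.59 weeks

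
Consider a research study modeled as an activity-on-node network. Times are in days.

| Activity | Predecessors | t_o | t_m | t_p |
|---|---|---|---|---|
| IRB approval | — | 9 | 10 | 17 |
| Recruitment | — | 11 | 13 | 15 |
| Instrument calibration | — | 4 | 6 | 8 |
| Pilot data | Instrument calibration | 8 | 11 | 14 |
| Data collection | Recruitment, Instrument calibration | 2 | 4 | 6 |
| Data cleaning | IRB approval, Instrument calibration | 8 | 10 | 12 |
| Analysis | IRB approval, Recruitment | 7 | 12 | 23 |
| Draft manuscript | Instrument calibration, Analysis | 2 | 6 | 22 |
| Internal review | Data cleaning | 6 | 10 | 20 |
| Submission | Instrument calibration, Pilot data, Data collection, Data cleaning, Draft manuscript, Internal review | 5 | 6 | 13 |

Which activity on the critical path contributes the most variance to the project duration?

te_IRB approval = (9 + 4·10 + 17)/6 = 66/6 = 11; σ²_IRB approval = ((17−9)/6)² = 1.778
te_Recruitment = (11 + 4·13 + 15)/6 = 78/6 = 13; σ²_Recruitment = ((15−11)/6)² = 0.444
te_Instrument calibration = (4 + 4·6 + 8)/6 = 36/6 = 6; σ²_Instrument calibration = ((8−4)/6)² = 0.444
te_Pilot data = (8 + 4·11 + 14)/6 = 66/6 = 11; σ²_Pilot data = ((14−8)/6)² = 1.000
te_Data collection = (2 + 4·4 + 6)/6 = 24/6 = 4; σ²_Data collection = ((6−2)/6)² = 0.444
te_Data cleaning = (8 + 4·10 + 12)/6 = 60/6 = 10; σ²_Data cleaning = ((12−8)/6)² = 0.444
te_Analysis = (7 + 4·12 + 23)/6 = 78/6 = 13; σ²_Analysis = ((23−7)/6)² = 7.111
te_Draft manuscript = (2 + 4·6 + 22)/6 = 48/6 = 8; σ²_Draft manuscript = ((22−2)/6)² = 11.111
te_Internal review = (6 + 4·10 + 20)/6 = 66/6 = 11; σ²_Internal review = ((20−6)/6)² = 5.444
te_Submission = (5 + 4·6 + 13)/6 = 42/6 = 7; σ²_Submission = ((13−5)/6)² = 1.778

Forward pass:
ES_IRB approval = 0; EF_IRB approval = 11
ES_Recruitment = 0; EF_Recruitment = 13
ES_Instrument calibration = 0; EF_Instrument calibration = 6
ES_Pilot data = 6; EF_Pilot data = 6+11 = 17
ES_Data collection = max(EF_Recruitment=13, EF_Instrument calibration=6) = 13; EF_Data collection = 13+4 = 17
ES_Data cleaning = max(EF_IRB approval=11, EF_Instrument calibration=6) = 11; EF_Data cleaning = 11+10 = 21
ES_Analysis = max(EF_IRB approval=11, EF_Recruitment=13) = 13; EF_Analysis = 13+13 = 26
ES_Draft manuscript = max(EF_Instrument calibration=6, EF_Analysis=26) = 26; EF_Draft manuscript = 26+8 = 34
ES_Internal review = 21; EF_Internal review = 21+11 = 32
ES_Submission = max(EF_Instrument calibration=6, EF_Pilot data=17, EF_Data collection=17, EF_Data cleaning=21, EF_Draft manuscript=34, EF_Internal review=32) = 34; EF_Submission = 34+7 = 41
Expected project duration μ = 41 days. Critical path: Recruitment → Analysis → Draft manuscript → Submission.

Variances on critical path: σ²_Recruitment=0.444, σ²_Analysis=7.111, σ²_Draft manuscript=11.111, σ²_Submission=1.778.
Largest is σ²_Draft manuscript = 11.111.

Draft manuscript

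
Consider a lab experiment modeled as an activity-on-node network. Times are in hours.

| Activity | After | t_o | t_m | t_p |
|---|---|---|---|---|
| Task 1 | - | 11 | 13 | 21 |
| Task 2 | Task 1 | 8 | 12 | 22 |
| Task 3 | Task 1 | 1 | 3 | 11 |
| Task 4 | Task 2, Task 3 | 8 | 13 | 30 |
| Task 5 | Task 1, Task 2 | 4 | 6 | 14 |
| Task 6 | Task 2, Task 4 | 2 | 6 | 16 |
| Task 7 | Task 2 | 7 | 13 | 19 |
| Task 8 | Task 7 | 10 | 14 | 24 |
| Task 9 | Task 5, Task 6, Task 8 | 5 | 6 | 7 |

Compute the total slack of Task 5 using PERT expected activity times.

21 hours

te_Task 1 = (11 + 4·13 + 21)/6 = 84/6 = 14
te_Task 2 = (8 + 4·12 + 22)/6 = 78/6 = 13
te_Task 3 = (1 + 4·3 + 11)/6 = 24/6 = 4
te_Task 4 = (8 + 4·13 + 30)/6 = 90/6 = 15
te_Task 5 = (4 + 4·6 + 14)/6 = 42/6 = 7
te_Task 6 = (2 + 4·6 + 16)/6 = 42/6 = 7
te_Task 7 = (7 + 4·13 + 19)/6 = 78/6 = 13
te_Task 8 = (10 + 4·14 + 24)/6 = 90/6 = 15
te_Task 9 = (5 + 4·6 + 7)/6 = 36/6 = 6

Forward pass:
ES_Task 1 = 0; EF_Task 1 = 14
ES_Task 2 = 14; EF_Task 2 = 14+13 = 27
ES_Task 3 = 14; EF_Task 3 = 14+4 = 18
ES_Task 4 = max(EF_Task 2=27, EF_Task 3=18) = 27; EF_Task 4 = 27+15 = 42
ES_Task 5 = max(EF_Task 1=14, EF_Task 2=27) = 27; EF_Task 5 = 27+7 = 34
ES_Task 6 = max(EF_Task 2=27, EF_Task 4=42) = 42; EF_Task 6 = 42+7 = 49
ES_Task 7 = 27; EF_Task 7 = 27+13 = 40
ES_Task 8 = 40; EF_Task 8 = 40+15 = 55
ES_Task 9 = max(EF_Task 5=34, EF_Task 6=49, EF_Task 8=55) = 55; EF_Task 9 = 55+6 = 61
Expected project duration μ = 61 hours. Critical path: Task 1 → Task 2 → Task 7 → Task 8 → Task 9.

Backward pass:
LF_Task 9 = 61; LS_Task 9 = 61−6 = 55
LF_Task 8 = LS_Task 9 = 55; LS_Task 8 = 55−15 = 40
LF_Task 7 = LS_Task 8 = 40; LS_Task 7 = 40−13 = 27
LF_Task 6 = LS_Task 9 = 55; LS_Task 6 = 55−7 = 48
LF_Task 5 = LS_Task 9 = 55; LS_Task 5 = 55−7 = 48
LF_Task 4 = LS_Task 6 = 48; LS_Task 4 = 48−15 = 33
LF_Task 3 = LS_Task 4 = 33; LS_Task 3 = 33−4 = 29
LF_Task 2 = min(LS_Task 4=33, LS_Task 5=48, LS_Task 6=48, LS_Task 7=27) = 27; LS_Task 2 = 27−13 = 14
LF_Task 1 = min(LS_Task 2=14, LS_Task 3=29, LS_Task 5=48) = 14; LS_Task 1 = 14−14 = 0
Slack_Task 5 = LS_Task 5 − ES_Task 5 = 48 − 27 = 21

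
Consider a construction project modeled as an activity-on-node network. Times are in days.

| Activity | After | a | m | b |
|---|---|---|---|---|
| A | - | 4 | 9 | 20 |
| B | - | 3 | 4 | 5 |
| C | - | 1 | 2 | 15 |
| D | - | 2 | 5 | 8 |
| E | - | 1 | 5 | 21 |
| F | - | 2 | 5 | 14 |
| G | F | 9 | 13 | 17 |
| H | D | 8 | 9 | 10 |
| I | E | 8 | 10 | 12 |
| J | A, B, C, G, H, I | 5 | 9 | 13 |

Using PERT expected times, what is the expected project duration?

te_A = (4 + 4·9 + 20)/6 = 60/6 = 10
te_B = (3 + 4·4 + 5)/6 = 24/6 = 4
te_C = (1 + 4·2 + 15)/6 = 24/6 = 4
te_D = (2 + 4·5 + 8)/6 = 30/6 = 5
te_E = (1 + 4·5 + 21)/6 = 42/6 = 7
te_F = (2 + 4·5 + 14)/6 = 36/6 = 6
te_G = (9 + 4·13 + 17)/6 = 78/6 = 13
te_H = (8 + 4·9 + 10)/6 = 54/6 = 9
te_I = (8 + 4·10 + 12)/6 = 60/6 = 10
te_J = (5 + 4·9 + 13)/6 = 54/6 = 9

Forward pass:
ES_A = 0; EF_A = 10
ES_B = 0; EF_B = 4
ES_C = 0; EF_C = 4
ES_D = 0; EF_D = 5
ES_E = 0; EF_E = 7
ES_F = 0; EF_F = 6
ES_G = 6; EF_G = 6+13 = 19
ES_H = 5; EF_H = 5+9 = 14
ES_I = 7; EF_I = 7+10 = 17
ES_J = max(EF_A=10, EF_B=4, EF_C=4, EF_G=19, EF_H=14, EF_I=17) = 19; EF_J = 19+9 = 28
Expected project duration μ = 28 days. Critical path: F → G → J.

28 days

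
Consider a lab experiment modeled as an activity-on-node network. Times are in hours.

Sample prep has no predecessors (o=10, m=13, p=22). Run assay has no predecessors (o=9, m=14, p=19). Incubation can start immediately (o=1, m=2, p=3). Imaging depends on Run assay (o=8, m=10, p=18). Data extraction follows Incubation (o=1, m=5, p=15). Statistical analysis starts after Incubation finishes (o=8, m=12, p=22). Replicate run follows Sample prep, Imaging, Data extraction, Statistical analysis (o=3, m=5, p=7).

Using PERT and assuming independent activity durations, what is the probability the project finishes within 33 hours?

te_Sample prep = (10 + 4·13 + 22)/6 = 84/6 = 14; σ²_Sample prep = ((22−10)/6)² = 4.000
te_Run assay = (9 + 4·14 + 19)/6 = 84/6 = 14; σ²_Run assay = ((19−9)/6)² = 2.778
te_Incubation = (1 + 4·2 + 3)/6 = 12/6 = 2; σ²_Incubation = ((3−1)/6)² = 0.111
te_Imaging = (8 + 4·10 + 18)/6 = 66/6 = 11; σ²_Imaging = ((18−8)/6)² = 2.778
te_Data extraction = (1 + 4·5 + 15)/6 = 36/6 = 6; σ²_Data extraction = ((15−1)/6)² = 5.444
te_Statistical analysis = (8 + 4·12 + 22)/6 = 78/6 = 13; σ²_Statistical analysis = ((22−8)/6)² = 5.444
te_Replicate run = (3 + 4·5 + 7)/6 = 30/6 = 5; σ²_Replicate run = ((7−3)/6)² = 0.444

Forward pass:
ES_Sample prep = 0; EF_Sample prep = 14
ES_Run assay = 0; EF_Run assay = 14
ES_Incubation = 0; EF_Incubation = 2
ES_Imaging = 14; EF_Imaging = 14+11 = 25
ES_Data extraction = 2; EF_Data extraction = 2+6 = 8
ES_Statistical analysis = 2; EF_Statistical analysis = 2+13 = 15
ES_Replicate run = max(EF_Sample prep=14, EF_Imaging=25, EF_Data extraction=8, EF_Statistical analysis=15) = 25; EF_Replicate run = 25+5 = 30
Expected project duration μ = 30 hours. Critical path: Run assay → Imaging → Replicate run.

Variance along critical path = 2.778 + 2.778 + 0.444 = 6.000; σ = √6.000 = 2.449 hours.
Z = (33 − 30) / 2.449 = 1.225
P(T ≤ 33) = Φ(1.225) ≈ 0.890

0.890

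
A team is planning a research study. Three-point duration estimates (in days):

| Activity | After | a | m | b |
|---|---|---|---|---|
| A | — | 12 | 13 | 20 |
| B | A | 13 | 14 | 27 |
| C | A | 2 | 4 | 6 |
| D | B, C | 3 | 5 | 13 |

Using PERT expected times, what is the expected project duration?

te_A = (12 + 4·13 + 20)/6 = 84/6 = 14
te_B = (13 + 4·14 + 27)/6 = 96/6 = 16
te_C = (2 + 4·4 + 6)/6 = 24/6 = 4
te_D = (3 + 4·5 + 13)/6 = 36/6 = 6

Forward pass:
ES_A = 0; EF_A = 14
ES_B = 14; EF_B = 14+16 = 30
ES_C = 14; EF_C = 14+4 = 18
ES_D = max(EF_B=30, EF_C=18) = 30; EF_D = 30+6 = 36
Expected project duration μ = 36 days. Critical path: A → B → D.

36 days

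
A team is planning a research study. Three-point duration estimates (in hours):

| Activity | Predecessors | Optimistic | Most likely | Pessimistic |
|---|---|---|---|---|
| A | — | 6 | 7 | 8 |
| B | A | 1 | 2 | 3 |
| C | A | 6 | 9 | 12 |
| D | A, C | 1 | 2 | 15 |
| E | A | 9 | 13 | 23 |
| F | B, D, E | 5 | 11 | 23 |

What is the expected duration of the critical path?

33 hours

te_A = (6 + 4·7 + 8)/6 = 42/6 = 7
te_B = (1 + 4·2 + 3)/6 = 12/6 = 2
te_C = (6 + 4·9 + 12)/6 = 54/6 = 9
te_D = (1 + 4·2 + 15)/6 = 24/6 = 4
te_E = (9 + 4·13 + 23)/6 = 84/6 = 14
te_F = (5 + 4·11 + 23)/6 = 72/6 = 12

Forward pass:
ES_A = 0; EF_A = 7
ES_B = 7; EF_B = 7+2 = 9
ES_C = 7; EF_C = 7+9 = 16
ES_D = max(EF_A=7, EF_C=16) = 16; EF_D = 16+4 = 20
ES_E = 7; EF_E = 7+14 = 21
ES_F = max(EF_B=9, EF_D=20, EF_E=21) = 21; EF_F = 21+12 = 33
Expected project duration μ = 33 hours. Critical path: A → E → F.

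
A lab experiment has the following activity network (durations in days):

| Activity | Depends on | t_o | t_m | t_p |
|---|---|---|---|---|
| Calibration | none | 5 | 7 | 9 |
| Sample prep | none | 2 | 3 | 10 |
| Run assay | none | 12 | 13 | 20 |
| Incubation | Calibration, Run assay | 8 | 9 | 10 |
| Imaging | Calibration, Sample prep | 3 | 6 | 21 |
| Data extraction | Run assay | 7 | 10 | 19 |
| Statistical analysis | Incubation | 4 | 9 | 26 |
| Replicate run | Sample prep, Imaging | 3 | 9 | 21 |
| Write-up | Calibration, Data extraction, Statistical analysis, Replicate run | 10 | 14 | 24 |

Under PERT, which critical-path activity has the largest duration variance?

Statistical analysis

te_Calibration = (5 + 4·7 + 9)/6 = 42/6 = 7; σ²_Calibration = ((9−5)/6)² = 0.444
te_Sample prep = (2 + 4·3 + 10)/6 = 24/6 = 4; σ²_Sample prep = ((10−2)/6)² = 1.778
te_Run assay = (12 + 4·13 + 20)/6 = 84/6 = 14; σ²_Run assay = ((20−12)/6)² = 1.778
te_Incubation = (8 + 4·9 + 10)/6 = 54/6 = 9; σ²_Incubation = ((10−8)/6)² = 0.111
te_Imaging = (3 + 4·6 + 21)/6 = 48/6 = 8; σ²_Imaging = ((21−3)/6)² = 9.000
te_Data extraction = (7 + 4·10 + 19)/6 = 66/6 = 11; σ²_Data extraction = ((19−7)/6)² = 4.000
te_Statistical analysis = (4 + 4·9 + 26)/6 = 66/6 = 11; σ²_Statistical analysis = ((26−4)/6)² = 13.444
te_Replicate run = (3 + 4·9 + 21)/6 = 60/6 = 10; σ²_Replicate run = ((21−3)/6)² = 9.000
te_Write-up = (10 + 4·14 + 24)/6 = 90/6 = 15; σ²_Write-up = ((24−10)/6)² = 5.444

Forward pass:
ES_Calibration = 0; EF_Calibration = 7
ES_Sample prep = 0; EF_Sample prep = 4
ES_Run assay = 0; EF_Run assay = 14
ES_Incubation = max(EF_Calibration=7, EF_Run assay=14) = 14; EF_Incubation = 14+9 = 23
ES_Imaging = max(EF_Calibration=7, EF_Sample prep=4) = 7; EF_Imaging = 7+8 = 15
ES_Data extraction = 14; EF_Data extraction = 14+11 = 25
ES_Statistical analysis = 23; EF_Statistical analysis = 23+11 = 34
ES_Replicate run = max(EF_Sample prep=4, EF_Imaging=15) = 15; EF_Replicate run = 15+10 = 25
ES_Write-up = max(EF_Calibration=7, EF_Data extraction=25, EF_Statistical analysis=34, EF_Replicate run=25) = 34; EF_Write-up = 34+15 = 49
Expected project duration μ = 49 days. Critical path: Run assay → Incubation → Statistical analysis → Write-up.

Variances on critical path: σ²_Run assay=1.778, σ²_Incubation=0.111, σ²_Statistical analysis=13.444, σ²_Write-up=5.444.
Largest is σ²_Statistical analysis = 13.444.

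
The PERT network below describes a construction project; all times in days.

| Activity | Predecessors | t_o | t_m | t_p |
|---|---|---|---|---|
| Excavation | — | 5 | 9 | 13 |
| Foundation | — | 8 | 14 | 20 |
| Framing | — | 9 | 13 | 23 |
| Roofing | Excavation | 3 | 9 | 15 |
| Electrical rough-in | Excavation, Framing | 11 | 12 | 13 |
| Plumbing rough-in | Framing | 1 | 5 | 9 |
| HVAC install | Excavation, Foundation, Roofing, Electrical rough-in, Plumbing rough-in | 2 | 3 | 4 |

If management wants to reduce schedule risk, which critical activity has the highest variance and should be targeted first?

te_Excavation = (5 + 4·9 + 13)/6 = 54/6 = 9; σ²_Excavation = ((13−5)/6)² = 1.778
te_Foundation = (8 + 4·14 + 20)/6 = 84/6 = 14; σ²_Foundation = ((20−8)/6)² = 4.000
te_Framing = (9 + 4·13 + 23)/6 = 84/6 = 14; σ²_Framing = ((23−9)/6)² = 5.444
te_Roofing = (3 + 4·9 + 15)/6 = 54/6 = 9; σ²_Roofing = ((15−3)/6)² = 4.000
te_Electrical rough-in = (11 + 4·12 + 13)/6 = 72/6 = 12; σ²_Electrical rough-in = ((13−11)/6)² = 0.111
te_Plumbing rough-in = (1 + 4·5 + 9)/6 = 30/6 = 5; σ²_Plumbing rough-in = ((9−1)/6)² = 1.778
te_HVAC install = (2 + 4·3 + 4)/6 = 18/6 = 3; σ²_HVAC install = ((4−2)/6)² = 0.111

Forward pass:
ES_Excavation = 0; EF_Excavation = 9
ES_Foundation = 0; EF_Foundation = 14
ES_Framing = 0; EF_Framing = 14
ES_Roofing = 9; EF_Roofing = 9+9 = 18
ES_Electrical rough-in = max(EF_Excavation=9, EF_Framing=14) = 14; EF_Electrical rough-in = 14+12 = 26
ES_Plumbing rough-in = 14; EF_Plumbing rough-in = 14+5 = 19
ES_HVAC install = max(EF_Excavation=9, EF_Foundation=14, EF_Roofing=18, EF_Electrical rough-in=26, EF_Plumbing rough-in=19) = 26; EF_HVAC install = 26+3 = 29
Expected project duration μ = 29 days. Critical path: Framing → Electrical rough-in → HVAC install.

Variances on critical path: σ²_Framing=5.444, σ²_Electrical rough-in=0.111, σ²_HVAC install=0.111.
Largest is σ²_Framing = 5.444.

Framing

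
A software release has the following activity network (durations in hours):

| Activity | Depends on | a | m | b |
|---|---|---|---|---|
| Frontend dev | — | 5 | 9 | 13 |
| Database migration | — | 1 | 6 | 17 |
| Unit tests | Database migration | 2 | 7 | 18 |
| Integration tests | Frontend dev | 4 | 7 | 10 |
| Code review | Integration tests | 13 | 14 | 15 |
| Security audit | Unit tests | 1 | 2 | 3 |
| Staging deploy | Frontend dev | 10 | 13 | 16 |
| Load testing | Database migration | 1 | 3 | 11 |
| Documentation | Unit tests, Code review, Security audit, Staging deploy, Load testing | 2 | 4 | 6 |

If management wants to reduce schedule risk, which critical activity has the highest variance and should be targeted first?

te_Frontend dev = (5 + 4·9 + 13)/6 = 54/6 = 9; σ²_Frontend dev = ((13−5)/6)² = 1.778
te_Database migration = (1 + 4·6 + 17)/6 = 42/6 = 7; σ²_Database migration = ((17−1)/6)² = 7.111
te_Unit tests = (2 + 4·7 + 18)/6 = 48/6 = 8; σ²_Unit tests = ((18−2)/6)² = 7.111
te_Integration tests = (4 + 4·7 + 10)/6 = 42/6 = 7; σ²_Integration tests = ((10−4)/6)² = 1.000
te_Code review = (13 + 4·14 + 15)/6 = 84/6 = 14; σ²_Code review = ((15−13)/6)² = 0.111
te_Security audit = (1 + 4·2 + 3)/6 = 12/6 = 2; σ²_Security audit = ((3−1)/6)² = 0.111
te_Staging deploy = (10 + 4·13 + 16)/6 = 78/6 = 13; σ²_Staging deploy = ((16−10)/6)² = 1.000
te_Load testing = (1 + 4·3 + 11)/6 = 24/6 = 4; σ²_Load testing = ((11−1)/6)² = 2.778
te_Documentation = (2 + 4·4 + 6)/6 = 24/6 = 4; σ²_Documentation = ((6−2)/6)² = 0.444

Forward pass:
ES_Frontend dev = 0; EF_Frontend dev = 9
ES_Database migration = 0; EF_Database migration = 7
ES_Unit tests = 7; EF_Unit tests = 7+8 = 15
ES_Integration tests = 9; EF_Integration tests = 9+7 = 16
ES_Code review = 16; EF_Code review = 16+14 = 30
ES_Security audit = 15; EF_Security audit = 15+2 = 17
ES_Staging deploy = 9; EF_Staging deploy = 9+13 = 22
ES_Load testing = 7; EF_Load testing = 7+4 = 11
ES_Documentation = max(EF_Unit tests=15, EF_Code review=30, EF_Security audit=17, EF_Staging deploy=22, EF_Load testing=11) = 30; EF_Documentation = 30+4 = 34
Expected project duration μ = 34 hours. Critical path: Frontend dev → Integration tests → Code review → Documentation.

Variances on critical path: σ²_Frontend dev=1.778, σ²_Integration tests=1.000, σ²_Code review=0.111, σ²_Documentation=0.444.
Largest is σ²_Frontend dev = 1.778.

Frontend dev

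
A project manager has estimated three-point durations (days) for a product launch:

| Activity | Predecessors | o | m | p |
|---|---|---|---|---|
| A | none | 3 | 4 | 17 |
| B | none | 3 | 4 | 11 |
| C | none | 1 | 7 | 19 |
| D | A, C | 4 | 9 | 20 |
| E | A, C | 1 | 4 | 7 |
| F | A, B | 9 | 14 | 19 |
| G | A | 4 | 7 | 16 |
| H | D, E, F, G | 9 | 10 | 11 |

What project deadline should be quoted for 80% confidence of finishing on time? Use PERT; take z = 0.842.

32.4 days

te_A = (3 + 4·4 + 17)/6 = 36/6 = 6; σ²_A = ((17−3)/6)² = 5.444
te_B = (3 + 4·4 + 11)/6 = 30/6 = 5; σ²_B = ((11−3)/6)² = 1.778
te_C = (1 + 4·7 + 19)/6 = 48/6 = 8; σ²_C = ((19−1)/6)² = 9.000
te_D = (4 + 4·9 + 20)/6 = 60/6 = 10; σ²_D = ((20−4)/6)² = 7.111
te_E = (1 + 4·4 + 7)/6 = 24/6 = 4; σ²_E = ((7−1)/6)² = 1.000
te_F = (9 + 4·14 + 19)/6 = 84/6 = 14; σ²_F = ((19−9)/6)² = 2.778
te_G = (4 + 4·7 + 16)/6 = 48/6 = 8; σ²_G = ((16−4)/6)² = 4.000
te_H = (9 + 4·10 + 11)/6 = 60/6 = 10; σ²_H = ((11−9)/6)² = 0.111

Forward pass:
ES_A = 0; EF_A = 6
ES_B = 0; EF_B = 5
ES_C = 0; EF_C = 8
ES_D = max(EF_A=6, EF_C=8) = 8; EF_D = 8+10 = 18
ES_E = max(EF_A=6, EF_C=8) = 8; EF_E = 8+4 = 12
ES_F = max(EF_A=6, EF_B=5) = 6; EF_F = 6+14 = 20
ES_G = 6; EF_G = 6+8 = 14
ES_H = max(EF_D=18, EF_E=12, EF_F=20, EF_G=14) = 20; EF_H = 20+10 = 30
Expected project duration μ = 30 days. Critical path: A → F → H.

Variance along critical path = 5.444 + 2.778 + 0.111 = 8.333; σ = 2.887 days.
D = μ + z·σ = 30 + 0.842·2.887 = 32.4 days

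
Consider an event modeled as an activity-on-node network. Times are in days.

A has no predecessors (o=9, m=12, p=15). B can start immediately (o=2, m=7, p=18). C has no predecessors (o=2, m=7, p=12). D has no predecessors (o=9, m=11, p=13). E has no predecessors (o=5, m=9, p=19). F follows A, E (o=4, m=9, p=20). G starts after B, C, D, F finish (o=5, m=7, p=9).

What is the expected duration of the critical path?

te_A = (9 + 4·12 + 15)/6 = 72/6 = 12
te_B = (2 + 4·7 + 18)/6 = 48/6 = 8
te_C = (2 + 4·7 + 12)/6 = 42/6 = 7
te_D = (9 + 4·11 + 13)/6 = 66/6 = 11
te_E = (5 + 4·9 + 19)/6 = 60/6 = 10
te_F = (4 + 4·9 + 20)/6 = 60/6 = 10
te_G = (5 + 4·7 + 9)/6 = 42/6 = 7

Forward pass:
ES_A = 0; EF_A = 12
ES_B = 0; EF_B = 8
ES_C = 0; EF_C = 7
ES_D = 0; EF_D = 11
ES_E = 0; EF_E = 10
ES_F = max(EF_A=12, EF_E=10) = 12; EF_F = 12+10 = 22
ES_G = max(EF_B=8, EF_C=7, EF_D=11, EF_F=22) = 22; EF_G = 22+7 = 29
Expected project duration μ = 29 days. Critical path: A → F → G.

29 days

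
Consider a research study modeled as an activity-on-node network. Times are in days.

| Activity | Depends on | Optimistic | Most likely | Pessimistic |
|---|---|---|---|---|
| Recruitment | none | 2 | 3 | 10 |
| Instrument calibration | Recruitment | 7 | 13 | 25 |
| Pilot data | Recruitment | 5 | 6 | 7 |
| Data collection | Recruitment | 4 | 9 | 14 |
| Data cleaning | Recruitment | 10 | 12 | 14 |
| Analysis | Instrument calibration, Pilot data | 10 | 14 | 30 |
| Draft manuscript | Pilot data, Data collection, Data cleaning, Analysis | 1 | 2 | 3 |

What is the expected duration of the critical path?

36 days

te_Recruitment = (2 + 4·3 + 10)/6 = 24/6 = 4
te_Instrument calibration = (7 + 4·13 + 25)/6 = 84/6 = 14
te_Pilot data = (5 + 4·6 + 7)/6 = 36/6 = 6
te_Data collection = (4 + 4·9 + 14)/6 = 54/6 = 9
te_Data cleaning = (10 + 4·12 + 14)/6 = 72/6 = 12
te_Analysis = (10 + 4·14 + 30)/6 = 96/6 = 16
te_Draft manuscript = (1 + 4·2 + 3)/6 = 12/6 = 2

Forward pass:
ES_Recruitment = 0; EF_Recruitment = 4
ES_Instrument calibration = 4; EF_Instrument calibration = 4+14 = 18
ES_Pilot data = 4; EF_Pilot data = 4+6 = 10
ES_Data collection = 4; EF_Data collection = 4+9 = 13
ES_Data cleaning = 4; EF_Data cleaning = 4+12 = 16
ES_Analysis = max(EF_Instrument calibration=18, EF_Pilot data=10) = 18; EF_Analysis = 18+16 = 34
ES_Draft manuscript = max(EF_Pilot data=10, EF_Data collection=13, EF_Data cleaning=16, EF_Analysis=34) = 34; EF_Draft manuscript = 34+2 = 36
Expected project duration μ = 36 days. Critical path: Recruitment → Instrument calibration → Analysis → Draft manuscript.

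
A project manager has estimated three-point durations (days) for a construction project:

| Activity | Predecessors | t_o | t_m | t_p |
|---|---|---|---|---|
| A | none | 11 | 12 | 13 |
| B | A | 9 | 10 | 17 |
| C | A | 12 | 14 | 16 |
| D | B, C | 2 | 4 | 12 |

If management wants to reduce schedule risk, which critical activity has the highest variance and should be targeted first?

te_A = (11 + 4·12 + 13)/6 = 72/6 = 12; σ²_A = ((13−11)/6)² = 0.111
te_B = (9 + 4·10 + 17)/6 = 66/6 = 11; σ²_B = ((17−9)/6)² = 1.778
te_C = (12 + 4·14 + 16)/6 = 84/6 = 14; σ²_C = ((16−12)/6)² = 0.444
te_D = (2 + 4·4 + 12)/6 = 30/6 = 5; σ²_D = ((12−2)/6)² = 2.778

Forward pass:
ES_A = 0; EF_A = 12
ES_B = 12; EF_B = 12+11 = 23
ES_C = 12; EF_C = 12+14 = 26
ES_D = max(EF_B=23, EF_C=26) = 26; EF_D = 26+5 = 31
Expected project duration μ = 31 days. Critical path: A → C → D.

Variances on critical path: σ²_A=0.111, σ²_C=0.444, σ²_D=2.778.
Largest is σ²_D = 2.778.

D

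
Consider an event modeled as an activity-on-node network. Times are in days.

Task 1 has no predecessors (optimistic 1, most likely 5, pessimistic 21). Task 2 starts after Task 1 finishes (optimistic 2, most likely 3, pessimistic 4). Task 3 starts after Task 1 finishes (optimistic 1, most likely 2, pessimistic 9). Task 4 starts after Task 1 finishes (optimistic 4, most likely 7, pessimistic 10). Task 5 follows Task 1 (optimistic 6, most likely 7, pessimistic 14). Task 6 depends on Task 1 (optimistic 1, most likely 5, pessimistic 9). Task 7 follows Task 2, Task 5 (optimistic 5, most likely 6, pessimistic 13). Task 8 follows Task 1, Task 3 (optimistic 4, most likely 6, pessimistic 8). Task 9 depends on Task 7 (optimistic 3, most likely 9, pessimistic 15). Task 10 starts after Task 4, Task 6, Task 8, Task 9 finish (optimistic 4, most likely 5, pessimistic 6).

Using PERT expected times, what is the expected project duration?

te_Task 1 = (1 + 4·5 + 21)/6 = 42/6 = 7
te_Task 2 = (2 + 4·3 + 4)/6 = 18/6 = 3
te_Task 3 = (1 + 4·2 + 9)/6 = 18/6 = 3
te_Task 4 = (4 + 4·7 + 10)/6 = 42/6 = 7
te_Task 5 = (6 + 4·7 + 14)/6 = 48/6 = 8
te_Task 6 = (1 + 4·5 + 9)/6 = 30/6 = 5
te_Task 7 = (5 + 4·6 + 13)/6 = 42/6 = 7
te_Task 8 = (4 + 4·6 + 8)/6 = 36/6 = 6
te_Task 9 = (3 + 4·9 + 15)/6 = 54/6 = 9
te_Task 10 = (4 + 4·5 + 6)/6 = 30/6 = 5

Forward pass:
ES_Task 1 = 0; EF_Task 1 = 7
ES_Task 2 = 7; EF_Task 2 = 7+3 = 10
ES_Task 3 = 7; EF_Task 3 = 7+3 = 10
ES_Task 4 = 7; EF_Task 4 = 7+7 = 14
ES_Task 5 = 7; EF_Task 5 = 7+8 = 15
ES_Task 6 = 7; EF_Task 6 = 7+5 = 12
ES_Task 7 = max(EF_Task 2=10, EF_Task 5=15) = 15; EF_Task 7 = 15+7 = 22
ES_Task 8 = max(EF_Task 1=7, EF_Task 3=10) = 10; EF_Task 8 = 10+6 = 16
ES_Task 9 = 22; EF_Task 9 = 22+9 = 31
ES_Task 10 = max(EF_Task 4=14, EF_Task 6=12, EF_Task 8=16, EF_Task 9=31) = 31; EF_Task 10 = 31+5 = 36
Expected project duration μ = 36 days. Critical path: Task 1 → Task 5 → Task 7 → Task 9 → Task 10.

36 days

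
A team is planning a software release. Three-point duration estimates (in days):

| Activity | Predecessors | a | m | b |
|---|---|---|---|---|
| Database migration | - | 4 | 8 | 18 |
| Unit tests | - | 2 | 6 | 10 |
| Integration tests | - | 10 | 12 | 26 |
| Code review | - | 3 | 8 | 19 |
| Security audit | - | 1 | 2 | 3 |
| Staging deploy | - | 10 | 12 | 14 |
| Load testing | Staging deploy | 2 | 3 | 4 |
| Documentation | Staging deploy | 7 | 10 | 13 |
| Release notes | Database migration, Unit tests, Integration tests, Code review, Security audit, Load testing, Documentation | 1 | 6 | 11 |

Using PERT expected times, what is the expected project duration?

28 days

te_Database migration = (4 + 4·8 + 18)/6 = 54/6 = 9
te_Unit tests = (2 + 4·6 + 10)/6 = 36/6 = 6
te_Integration tests = (10 + 4·12 + 26)/6 = 84/6 = 14
te_Code review = (3 + 4·8 + 19)/6 = 54/6 = 9
te_Security audit = (1 + 4·2 + 3)/6 = 12/6 = 2
te_Staging deploy = (10 + 4·12 + 14)/6 = 72/6 = 12
te_Load testing = (2 + 4·3 + 4)/6 = 18/6 = 3
te_Documentation = (7 + 4·10 + 13)/6 = 60/6 = 10
te_Release notes = (1 + 4·6 + 11)/6 = 36/6 = 6

Forward pass:
ES_Database migration = 0; EF_Database migration = 9
ES_Unit tests = 0; EF_Unit tests = 6
ES_Integration tests = 0; EF_Integration tests = 14
ES_Code review = 0; EF_Code review = 9
ES_Security audit = 0; EF_Security audit = 2
ES_Staging deploy = 0; EF_Staging deploy = 12
ES_Load testing = 12; EF_Load testing = 12+3 = 15
ES_Documentation = 12; EF_Documentation = 12+10 = 22
ES_Release notes = max(EF_Database migration=9, EF_Unit tests=6, EF_Integration tests=14, EF_Code review=9, EF_Security audit=2, EF_Load testing=15, EF_Documentation=22) = 22; EF_Release notes = 22+6 = 28
Expected project duration μ = 28 days. Critical path: Staging deploy → Documentation → Release notes.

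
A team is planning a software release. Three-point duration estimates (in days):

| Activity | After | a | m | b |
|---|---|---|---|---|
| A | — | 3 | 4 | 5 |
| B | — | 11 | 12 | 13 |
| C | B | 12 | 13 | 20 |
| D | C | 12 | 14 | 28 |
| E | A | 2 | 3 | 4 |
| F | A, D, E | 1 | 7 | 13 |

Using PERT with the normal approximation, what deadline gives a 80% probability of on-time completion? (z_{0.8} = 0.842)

te_A = (3 + 4·4 + 5)/6 = 24/6 = 4; σ²_A = ((5−3)/6)² = 0.111
te_B = (11 + 4·12 + 13)/6 = 72/6 = 12; σ²_B = ((13−11)/6)² = 0.111
te_C = (12 + 4·13 + 20)/6 = 84/6 = 14; σ²_C = ((20−12)/6)² = 1.778
te_D = (12 + 4·14 + 28)/6 = 96/6 = 16; σ²_D = ((28−12)/6)² = 7.111
te_E = (2 + 4·3 + 4)/6 = 18/6 = 3; σ²_E = ((4−2)/6)² = 0.111
te_F = (1 + 4·7 + 13)/6 = 42/6 = 7; σ²_F = ((13−1)/6)² = 4.000

Forward pass:
ES_A = 0; EF_A = 4
ES_B = 0; EF_B = 12
ES_C = 12; EF_C = 12+14 = 26
ES_D = 26; EF_D = 26+16 = 42
ES_E = 4; EF_E = 4+3 = 7
ES_F = max(EF_A=4, EF_D=42, EF_E=7) = 42; EF_F = 42+7 = 49
Expected project duration μ = 49 days. Critical path: B → C → D → F.

Variance along critical path = 0.111 + 1.778 + 7.111 + 4.000 = 13.000; σ = 3.606 days.
D = μ + z·σ = 49 + 0.842·3.606 = 52.0 days

52.0 days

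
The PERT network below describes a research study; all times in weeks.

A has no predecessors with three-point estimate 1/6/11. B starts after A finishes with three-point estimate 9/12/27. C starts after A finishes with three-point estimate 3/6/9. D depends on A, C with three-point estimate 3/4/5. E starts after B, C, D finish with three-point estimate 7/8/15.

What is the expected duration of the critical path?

te_A = (1 + 4·6 + 11)/6 = 36/6 = 6
te_B = (9 + 4·12 + 27)/6 = 84/6 = 14
te_C = (3 + 4·6 + 9)/6 = 36/6 = 6
te_D = (3 + 4·4 + 5)/6 = 24/6 = 4
te_E = (7 + 4·8 + 15)/6 = 54/6 = 9

Forward pass:
ES_A = 0; EF_A = 6
ES_B = 6; EF_B = 6+14 = 20
ES_C = 6; EF_C = 6+6 = 12
ES_D = max(EF_A=6, EF_C=12) = 12; EF_D = 12+4 = 16
ES_E = max(EF_B=20, EF_C=12, EF_D=16) = 20; EF_E = 20+9 = 29
Expected project duration μ = 29 weeks. Critical path: A → B → E.

29 weeks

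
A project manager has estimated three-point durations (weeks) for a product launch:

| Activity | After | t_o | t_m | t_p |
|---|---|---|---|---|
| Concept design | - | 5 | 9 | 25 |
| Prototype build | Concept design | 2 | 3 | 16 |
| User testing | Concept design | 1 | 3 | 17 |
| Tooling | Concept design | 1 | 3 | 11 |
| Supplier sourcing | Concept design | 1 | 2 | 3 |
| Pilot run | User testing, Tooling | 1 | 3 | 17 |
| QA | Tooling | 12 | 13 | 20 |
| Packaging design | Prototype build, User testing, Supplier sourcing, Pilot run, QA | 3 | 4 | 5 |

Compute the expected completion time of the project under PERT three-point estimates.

33 weeks

te_Concept design = (5 + 4·9 + 25)/6 = 66/6 = 11
te_Prototype build = (2 + 4·3 + 16)/6 = 30/6 = 5
te_User testing = (1 + 4·3 + 17)/6 = 30/6 = 5
te_Tooling = (1 + 4·3 + 11)/6 = 24/6 = 4
te_Supplier sourcing = (1 + 4·2 + 3)/6 = 12/6 = 2
te_Pilot run = (1 + 4·3 + 17)/6 = 30/6 = 5
te_QA = (12 + 4·13 + 20)/6 = 84/6 = 14
te_Packaging design = (3 + 4·4 + 5)/6 = 24/6 = 4

Forward pass:
ES_Concept design = 0; EF_Concept design = 11
ES_Prototype build = 11; EF_Prototype build = 11+5 = 16
ES_User testing = 11; EF_User testing = 11+5 = 16
ES_Tooling = 11; EF_Tooling = 11+4 = 15
ES_Supplier sourcing = 11; EF_Supplier sourcing = 11+2 = 13
ES_Pilot run = max(EF_User testing=16, EF_Tooling=15) = 16; EF_Pilot run = 16+5 = 21
ES_QA = 15; EF_QA = 15+14 = 29
ES_Packaging design = max(EF_Prototype build=16, EF_User testing=16, EF_Supplier sourcing=13, EF_Pilot run=21, EF_QA=29) = 29; EF_Packaging design = 29+4 = 33
Expected project duration μ = 33 weeks. Critical path: Concept design → Tooling → QA → Packaging design.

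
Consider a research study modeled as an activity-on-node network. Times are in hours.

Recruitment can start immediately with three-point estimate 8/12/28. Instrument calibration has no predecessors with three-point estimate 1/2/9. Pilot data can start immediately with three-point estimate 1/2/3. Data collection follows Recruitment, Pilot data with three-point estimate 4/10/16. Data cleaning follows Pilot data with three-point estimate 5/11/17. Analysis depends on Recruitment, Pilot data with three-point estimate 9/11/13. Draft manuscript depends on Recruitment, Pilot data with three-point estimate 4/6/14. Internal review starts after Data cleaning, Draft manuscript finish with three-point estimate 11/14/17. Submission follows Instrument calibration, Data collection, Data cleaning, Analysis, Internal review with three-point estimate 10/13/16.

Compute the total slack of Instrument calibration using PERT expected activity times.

32 hours

te_Recruitment = (8 + 4·12 + 28)/6 = 84/6 = 14
te_Instrument calibration = (1 + 4·2 + 9)/6 = 18/6 = 3
te_Pilot data = (1 + 4·2 + 3)/6 = 12/6 = 2
te_Data collection = (4 + 4·10 + 16)/6 = 60/6 = 10
te_Data cleaning = (5 + 4·11 + 17)/6 = 66/6 = 11
te_Analysis = (9 + 4·11 + 13)/6 = 66/6 = 11
te_Draft manuscript = (4 + 4·6 + 14)/6 = 42/6 = 7
te_Internal review = (11 + 4·14 + 17)/6 = 84/6 = 14
te_Submission = (10 + 4·13 + 16)/6 = 78/6 = 13

Forward pass:
ES_Recruitment = 0; EF_Recruitment = 14
ES_Instrument calibration = 0; EF_Instrument calibration = 3
ES_Pilot data = 0; EF_Pilot data = 2
ES_Data collection = max(EF_Recruitment=14, EF_Pilot data=2) = 14; EF_Data collection = 14+10 = 24
ES_Data cleaning = 2; EF_Data cleaning = 2+11 = 13
ES_Analysis = max(EF_Recruitment=14, EF_Pilot data=2) = 14; EF_Analysis = 14+11 = 25
ES_Draft manuscript = max(EF_Recruitment=14, EF_Pilot data=2) = 14; EF_Draft manuscript = 14+7 = 21
ES_Internal review = max(EF_Data cleaning=13, EF_Draft manuscript=21) = 21; EF_Internal review = 21+14 = 35
ES_Submission = max(EF_Instrument calibration=3, EF_Data collection=24, EF_Data cleaning=13, EF_Analysis=25, EF_Internal review=35) = 35; EF_Submission = 35+13 = 48
Expected project duration μ = 48 hours. Critical path: Recruitment → Draft manuscript → Internal review → Submission.

Backward pass:
LF_Submission = 48; LS_Submission = 48−13 = 35
LF_Internal review = LS_Submission = 35; LS_Internal review = 35−14 = 21
LF_Draft manuscript = LS_Internal review = 21; LS_Draft manuscript = 21−7 = 14
LF_Analysis = LS_Submission = 35; LS_Analysis = 35−11 = 24
LF_Data cleaning = min(LS_Internal review=21, LS_Submission=35) = 21; LS_Data cleaning = 21−11 = 10
LF_Data collection = LS_Submission = 35; LS_Data collection = 35−10 = 25
LF_Pilot data = min(LS_Data collection=25, LS_Data cleaning=10, LS_Analysis=24, LS_Draft manuscript=14) = 10; LS_Pilot data = 10−2 = 8
LF_Instrument calibration = LS_Submission = 35; LS_Instrument calibration = 35−3 = 32
LF_Recruitment = min(LS_Data collection=25, LS_Analysis=24, LS_Draft manuscript=14) = 14; LS_Recruitment = 14−14 = 0
Slack_Instrument calibration = LS_Instrument calibration − ES_Instrument calibration = 32 − 0 = 32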